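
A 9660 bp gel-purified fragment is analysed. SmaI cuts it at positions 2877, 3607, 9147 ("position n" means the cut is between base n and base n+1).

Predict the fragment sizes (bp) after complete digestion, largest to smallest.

5540, 2877, 730, 513 bp

Linear molecule, 3 cuts → 4 fragments:
  2877 − 0 = 2877 bp
  3607 − 2877 = 730 bp
  9147 − 3607 = 5540 bp
  9660 − 9147 = 513 bp
Sorted largest to smallest: 5540, 2877, 730, 513 bp.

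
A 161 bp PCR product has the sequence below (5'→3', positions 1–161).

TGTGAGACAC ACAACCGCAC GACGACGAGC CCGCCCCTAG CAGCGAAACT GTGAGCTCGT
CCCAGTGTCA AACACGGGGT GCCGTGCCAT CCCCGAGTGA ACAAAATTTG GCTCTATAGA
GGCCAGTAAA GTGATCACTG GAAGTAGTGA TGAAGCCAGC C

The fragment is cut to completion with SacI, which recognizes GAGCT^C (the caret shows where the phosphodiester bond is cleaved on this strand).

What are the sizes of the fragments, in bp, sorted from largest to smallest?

The SacI site (GAGCTC) starts at position 53.
SacI cuts after base 5 of each site (before the last base), so after position 57.
Linear molecule, 1 cut → 2 fragments:
  1–57 → 57 bp
  58–161 → 104 bp
Sorted largest to smallest: 104, 57 bp.

104, 57 bp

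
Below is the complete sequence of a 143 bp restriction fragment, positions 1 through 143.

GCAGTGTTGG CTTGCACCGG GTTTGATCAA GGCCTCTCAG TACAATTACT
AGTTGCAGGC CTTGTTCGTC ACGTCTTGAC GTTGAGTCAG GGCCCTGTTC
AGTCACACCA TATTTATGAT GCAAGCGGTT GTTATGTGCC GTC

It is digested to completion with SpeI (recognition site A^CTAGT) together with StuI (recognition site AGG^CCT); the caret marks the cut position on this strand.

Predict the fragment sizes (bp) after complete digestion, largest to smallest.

84, 32, 16, 11 bp

The SpeI site (ACTAGT) starts at position 48.
SpeI cuts after the first base of each site, so after position 48.
StuI sites (AGGCCT) start at positions 30, 57.
StuI cuts after base 3 of each site, so after positions 32, 59.
Combined cut positions: 32, 48, 59.
Linear molecule, 3 cuts → 4 fragments:
  1–32 → 32 bp
  33–48 → 16 bp
  49–59 → 11 bp
  60–143 → 84 bp
Sorted largest to smallest: 84, 32, 16, 11 bp.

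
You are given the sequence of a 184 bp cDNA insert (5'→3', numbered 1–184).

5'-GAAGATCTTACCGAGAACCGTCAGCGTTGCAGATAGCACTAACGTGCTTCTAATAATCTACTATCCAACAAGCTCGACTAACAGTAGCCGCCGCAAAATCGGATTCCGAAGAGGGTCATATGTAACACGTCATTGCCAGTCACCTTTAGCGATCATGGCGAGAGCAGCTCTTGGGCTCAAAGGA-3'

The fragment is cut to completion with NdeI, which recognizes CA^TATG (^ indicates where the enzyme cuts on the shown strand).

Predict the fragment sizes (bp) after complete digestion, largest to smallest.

118, 66 bp

The NdeI site (CATATG) starts at position 117.
NdeI cuts after base 2 of each site, so after position 118.
Linear molecule, 1 cut → 2 fragments:
  1–118 → 118 bp
  119–184 → 66 bp
Sorted largest to smallest: 118, 66 bp.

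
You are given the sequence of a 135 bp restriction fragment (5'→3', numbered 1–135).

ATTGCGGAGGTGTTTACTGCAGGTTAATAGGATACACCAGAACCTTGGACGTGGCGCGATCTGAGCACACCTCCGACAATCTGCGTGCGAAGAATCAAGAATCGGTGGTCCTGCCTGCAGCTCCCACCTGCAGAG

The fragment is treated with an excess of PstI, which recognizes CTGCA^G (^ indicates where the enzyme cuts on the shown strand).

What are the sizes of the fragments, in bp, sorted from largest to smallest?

PstI sites (CTGCAG) start at positions 17, 115, 128.
PstI cuts after base 5 of each site (before the last base), so after positions 21, 119, 132.
Linear molecule, 3 cuts → 4 fragments:
  1–21 → 21 bp
  22–119 → 98 bp
  120–132 → 13 bp
  133–135 → 3 bp
Sorted largest to smallest: 98, 21, 13, 3 bp.

98, 21, 13, 3 bp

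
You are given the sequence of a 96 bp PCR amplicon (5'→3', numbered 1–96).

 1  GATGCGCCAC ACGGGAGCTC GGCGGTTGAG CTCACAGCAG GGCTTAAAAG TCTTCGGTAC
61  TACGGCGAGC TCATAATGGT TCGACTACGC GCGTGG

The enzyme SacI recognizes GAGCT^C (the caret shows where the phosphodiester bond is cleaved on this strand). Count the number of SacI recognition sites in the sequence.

3

GAGCTC occurs starting at positions 15, 28, 67.
SacI cuts at 3 sites.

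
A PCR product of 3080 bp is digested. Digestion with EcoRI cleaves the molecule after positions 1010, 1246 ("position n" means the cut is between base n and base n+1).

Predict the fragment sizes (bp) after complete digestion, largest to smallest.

1834, 1010, 236 bp

Linear molecule, 2 cuts → 3 fragments:
  1010 − 0 = 1010 bp
  1246 − 1010 = 236 bp
  3080 − 1246 = 1834 bp
Sorted largest to smallest: 1834, 1010, 236 bp.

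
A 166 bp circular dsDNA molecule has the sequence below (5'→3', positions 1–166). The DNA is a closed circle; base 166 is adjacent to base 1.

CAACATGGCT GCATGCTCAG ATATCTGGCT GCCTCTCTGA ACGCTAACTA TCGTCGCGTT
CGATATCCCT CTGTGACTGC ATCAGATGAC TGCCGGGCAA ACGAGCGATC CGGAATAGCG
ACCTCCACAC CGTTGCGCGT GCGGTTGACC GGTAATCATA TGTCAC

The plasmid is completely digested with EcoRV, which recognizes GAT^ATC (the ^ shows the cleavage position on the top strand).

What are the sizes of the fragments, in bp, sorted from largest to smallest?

EcoRV sites (GATATC) start at positions 20, 62.
EcoRV cuts after base 3 of each site, so after positions 22, 64.
Circular molecule, 2 cuts → 2 fragments:
  23–64 → 42 bp
  65–166 then 1–22 → 102 + 22 = 124 bp
Sorted largest to smallest: 124, 42 bp.

124, 42 bp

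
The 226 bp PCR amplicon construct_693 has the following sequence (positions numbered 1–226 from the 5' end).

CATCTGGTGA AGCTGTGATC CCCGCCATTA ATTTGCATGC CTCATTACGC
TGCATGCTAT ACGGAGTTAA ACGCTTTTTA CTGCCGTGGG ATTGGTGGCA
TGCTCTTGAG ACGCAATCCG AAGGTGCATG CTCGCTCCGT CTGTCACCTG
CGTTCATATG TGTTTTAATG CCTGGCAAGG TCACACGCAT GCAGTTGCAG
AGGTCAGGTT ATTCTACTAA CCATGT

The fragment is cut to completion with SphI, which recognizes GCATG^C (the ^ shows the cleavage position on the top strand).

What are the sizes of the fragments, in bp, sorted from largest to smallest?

SphI sites (GCATGC) start at positions 35, 52, 98, 126, 187.
SphI cuts after base 5 of each site (before the last base), so after positions 39, 56, 102, 130, 191.
Linear molecule, 5 cuts → 6 fragments:
  1–39 → 39 bp
  40–56 → 17 bp
  57–102 → 46 bp
  103–130 → 28 bp
  131–191 → 61 bp
  192–226 → 35 bp
Sorted largest to smallest: 61, 46, 39, 35, 28, 17 bp.

61, 46, 39, 35, 28, 17 bp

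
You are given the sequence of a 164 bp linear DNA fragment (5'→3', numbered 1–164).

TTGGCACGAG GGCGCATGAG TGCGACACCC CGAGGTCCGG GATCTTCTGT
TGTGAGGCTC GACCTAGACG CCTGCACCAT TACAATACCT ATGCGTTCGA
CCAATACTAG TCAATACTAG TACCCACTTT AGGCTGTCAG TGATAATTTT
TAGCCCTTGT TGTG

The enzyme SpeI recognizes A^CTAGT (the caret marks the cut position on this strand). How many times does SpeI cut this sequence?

2

ACTAGT occurs starting at positions 106, 116.
SpeI cuts at 2 sites.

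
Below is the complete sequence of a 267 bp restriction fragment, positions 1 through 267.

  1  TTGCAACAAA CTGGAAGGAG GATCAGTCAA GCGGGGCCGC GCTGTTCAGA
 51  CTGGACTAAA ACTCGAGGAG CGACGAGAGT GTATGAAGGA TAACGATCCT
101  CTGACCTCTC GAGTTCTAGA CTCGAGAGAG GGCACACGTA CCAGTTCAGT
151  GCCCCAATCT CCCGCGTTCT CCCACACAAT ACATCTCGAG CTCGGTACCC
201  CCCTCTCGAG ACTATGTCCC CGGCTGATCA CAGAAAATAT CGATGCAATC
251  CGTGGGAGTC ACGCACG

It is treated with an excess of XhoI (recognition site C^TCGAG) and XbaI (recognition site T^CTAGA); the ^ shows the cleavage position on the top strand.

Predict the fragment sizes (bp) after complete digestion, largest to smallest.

XhoI sites (CTCGAG) start at positions 62, 108, 121, 185, 205.
XhoI cuts after the first base of each site, so after positions 62, 108, 121, 185, 205.
The XbaI site (TCTAGA) starts at position 115.
XbaI cuts after the first base of each site, so after position 115.
Combined cut positions: 62, 108, 115, 121, 185, 205.
Linear molecule, 6 cuts → 7 fragments:
  1–62 → 62 bp
  63–108 → 46 bp
  109–115 → 7 bp
  116–121 → 6 bp
  122–185 → 64 bp
  186–205 → 20 bp
  206–267 → 62 bp
Sorted largest to smallest: 64, 62, 62, 46, 20, 7, 6 bp.

64, 62, 62, 46, 20, 7, 6 bp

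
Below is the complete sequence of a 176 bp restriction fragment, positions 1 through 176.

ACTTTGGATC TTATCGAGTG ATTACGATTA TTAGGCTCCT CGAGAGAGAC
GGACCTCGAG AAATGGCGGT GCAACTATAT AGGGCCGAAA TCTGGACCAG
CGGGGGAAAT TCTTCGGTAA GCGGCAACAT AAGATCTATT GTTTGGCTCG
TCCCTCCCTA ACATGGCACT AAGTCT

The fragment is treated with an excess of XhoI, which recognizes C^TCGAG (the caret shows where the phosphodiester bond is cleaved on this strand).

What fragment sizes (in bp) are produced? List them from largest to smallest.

XhoI sites (CTCGAG) start at positions 39, 55.
XhoI cuts after the first base of each site, so after positions 39, 55.
Linear molecule, 2 cuts → 3 fragments:
  1–39 → 39 bp
  40–55 → 16 bp
  56–176 → 121 bp
Sorted largest to smallest: 121, 39, 16 bp.

121, 39, 16 bp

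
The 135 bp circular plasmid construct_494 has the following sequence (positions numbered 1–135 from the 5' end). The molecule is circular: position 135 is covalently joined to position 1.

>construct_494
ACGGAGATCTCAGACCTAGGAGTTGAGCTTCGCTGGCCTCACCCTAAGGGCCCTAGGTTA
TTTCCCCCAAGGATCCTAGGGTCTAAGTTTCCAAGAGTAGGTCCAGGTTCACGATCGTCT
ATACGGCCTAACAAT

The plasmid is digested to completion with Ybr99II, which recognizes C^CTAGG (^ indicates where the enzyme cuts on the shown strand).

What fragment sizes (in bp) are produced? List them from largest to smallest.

75, 37, 23 bp

Ybr99II sites (CCTAGG) start at positions 15, 52, 75.
Ybr99II cuts after the first base of each site, so after positions 15, 52, 75.
Circular molecule, 3 cuts → 3 fragments:
  16–52 → 37 bp
  53–75 → 23 bp
  76–135 then 1–15 → 60 + 15 = 75 bp
Sorted largest to smallest: 75, 37, 23 bp.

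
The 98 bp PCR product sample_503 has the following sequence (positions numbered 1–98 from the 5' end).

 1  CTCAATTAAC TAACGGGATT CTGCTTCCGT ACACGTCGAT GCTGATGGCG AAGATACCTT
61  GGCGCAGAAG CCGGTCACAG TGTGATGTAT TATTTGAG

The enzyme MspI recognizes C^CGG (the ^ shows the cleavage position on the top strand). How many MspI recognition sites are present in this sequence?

1

CCGG occurs starting at position 71.
MspI cuts at 1 site.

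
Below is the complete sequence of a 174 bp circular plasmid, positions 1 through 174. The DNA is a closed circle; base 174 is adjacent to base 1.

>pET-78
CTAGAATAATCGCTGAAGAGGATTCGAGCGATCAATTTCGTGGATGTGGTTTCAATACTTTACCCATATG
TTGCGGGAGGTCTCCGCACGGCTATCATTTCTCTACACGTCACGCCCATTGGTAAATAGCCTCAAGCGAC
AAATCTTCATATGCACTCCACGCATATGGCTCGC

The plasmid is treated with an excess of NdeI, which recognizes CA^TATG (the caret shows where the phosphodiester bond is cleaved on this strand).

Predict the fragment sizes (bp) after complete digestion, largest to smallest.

NdeI sites (CATATG) start at positions 65, 148, 163.
NdeI cuts after base 2 of each site, so after positions 66, 149, 164.
Circular molecule, 3 cuts → 3 fragments:
  67–149 → 83 bp
  150–164 → 15 bp
  165–174 then 1–66 → 10 + 66 = 76 bp
Sorted largest to smallest: 83, 76, 15 bp.

83, 76, 15 bp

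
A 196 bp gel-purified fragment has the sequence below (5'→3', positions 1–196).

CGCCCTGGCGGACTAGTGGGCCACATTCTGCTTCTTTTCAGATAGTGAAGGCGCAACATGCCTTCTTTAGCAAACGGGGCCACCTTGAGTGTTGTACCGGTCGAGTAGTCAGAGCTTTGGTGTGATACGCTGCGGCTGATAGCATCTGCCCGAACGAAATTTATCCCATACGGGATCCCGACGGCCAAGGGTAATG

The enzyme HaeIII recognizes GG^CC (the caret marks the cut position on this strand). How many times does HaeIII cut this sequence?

GGCC occurs starting at positions 19, 78, 183.
HaeIII cuts at 3 sites.

3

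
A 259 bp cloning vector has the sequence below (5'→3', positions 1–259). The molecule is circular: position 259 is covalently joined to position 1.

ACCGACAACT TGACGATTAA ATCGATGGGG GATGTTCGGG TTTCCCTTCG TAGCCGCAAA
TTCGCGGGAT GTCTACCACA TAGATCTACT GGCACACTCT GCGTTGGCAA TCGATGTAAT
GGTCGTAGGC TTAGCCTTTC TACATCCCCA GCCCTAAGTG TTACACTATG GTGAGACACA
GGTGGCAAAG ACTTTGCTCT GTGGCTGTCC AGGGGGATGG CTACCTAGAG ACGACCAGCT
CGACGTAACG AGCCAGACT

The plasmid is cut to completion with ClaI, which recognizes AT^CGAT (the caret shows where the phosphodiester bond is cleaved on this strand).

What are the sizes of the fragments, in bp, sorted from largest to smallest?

ClaI sites (ATCGAT) start at positions 21, 110.
ClaI cuts after base 2 of each site, so after positions 22, 111.
Circular molecule, 2 cuts → 2 fragments:
  23–111 → 89 bp
  112–259 then 1–22 → 148 + 22 = 170 bp
Sorted largest to smallest: 170, 89 bp.

170, 89 bp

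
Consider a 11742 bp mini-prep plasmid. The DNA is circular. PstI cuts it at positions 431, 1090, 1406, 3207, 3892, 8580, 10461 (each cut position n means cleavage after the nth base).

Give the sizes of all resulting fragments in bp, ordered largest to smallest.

Circular molecule, 7 cuts → 7 fragments:
  1090 − 431 = 659 bp
  1406 − 1090 = 316 bp
  3207 − 1406 = 1801 bp
  3892 − 3207 = 685 bp
  8580 − 3892 = 4688 bp
  10461 − 8580 = 1881 bp
  wrap: 11742 − 10461 + 431 = 1712 bp
Sorted largest to smallest: 4688, 1881, 1801, 1712, 685, 659, 316 bp.

4688, 1881, 1801, 1712, 685, 659, 316 bp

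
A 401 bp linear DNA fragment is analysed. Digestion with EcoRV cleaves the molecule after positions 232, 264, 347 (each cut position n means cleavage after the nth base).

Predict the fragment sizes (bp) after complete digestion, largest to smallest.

232, 83, 54, 32 bp

Linear molecule, 3 cuts → 4 fragments:
  232 − 0 = 232 bp
  264 − 232 = 32 bp
  347 − 264 = 83 bp
  401 − 347 = 54 bp
Sorted largest to smallest: 232, 83, 54, 32 bp.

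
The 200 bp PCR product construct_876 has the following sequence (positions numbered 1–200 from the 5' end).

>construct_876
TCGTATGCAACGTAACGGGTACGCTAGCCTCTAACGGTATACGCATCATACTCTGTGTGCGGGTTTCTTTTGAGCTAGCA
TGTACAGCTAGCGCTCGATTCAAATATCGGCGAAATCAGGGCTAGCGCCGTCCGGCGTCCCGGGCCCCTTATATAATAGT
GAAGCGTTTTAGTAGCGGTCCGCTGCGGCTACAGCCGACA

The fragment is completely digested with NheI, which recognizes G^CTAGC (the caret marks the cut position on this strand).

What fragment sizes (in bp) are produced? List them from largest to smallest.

NheI sites (GCTAGC) start at positions 23, 74, 87, 121.
NheI cuts after the first base of each site, so after positions 23, 74, 87, 121.
Linear molecule, 4 cuts → 5 fragments:
  1–23 → 23 bp
  24–74 → 51 bp
  75–87 → 13 bp
  88–121 → 34 bp
  122–200 → 79 bp
Sorted largest to smallest: 79, 51, 34, 23, 13 bp.

79, 51, 34, 23, 13 bp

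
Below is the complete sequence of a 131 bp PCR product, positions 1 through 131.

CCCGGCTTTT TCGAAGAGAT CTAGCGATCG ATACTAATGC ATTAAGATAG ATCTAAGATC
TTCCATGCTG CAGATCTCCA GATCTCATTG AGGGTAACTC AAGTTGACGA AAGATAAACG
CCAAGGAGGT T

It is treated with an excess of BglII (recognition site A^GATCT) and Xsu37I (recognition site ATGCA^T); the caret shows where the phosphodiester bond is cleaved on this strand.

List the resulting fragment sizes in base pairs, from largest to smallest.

51, 24, 17, 16, 8, 8, 7 bp

BglII sites (AGATCT) start at positions 17, 49, 56, 72, 80.
BglII cuts after the first base of each site, so after positions 17, 49, 56, 72, 80.
The Xsu37I site (ATGCAT) starts at position 37.
Xsu37I cuts after base 5 of each site (before the last base), so after position 41.
Combined cut positions: 17, 41, 49, 56, 72, 80.
Linear molecule, 6 cuts → 7 fragments:
  1–17 → 17 bp
  18–41 → 24 bp
  42–49 → 8 bp
  50–56 → 7 bp
  57–72 → 16 bp
  73–80 → 8 bp
  81–131 → 51 bp
Sorted largest to smallest: 51, 24, 17, 16, 8, 8, 7 bp.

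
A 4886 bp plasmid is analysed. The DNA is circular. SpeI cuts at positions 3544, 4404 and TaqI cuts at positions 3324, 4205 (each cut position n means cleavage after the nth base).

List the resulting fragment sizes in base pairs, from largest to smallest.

Combined cut positions (sorted): 3324, 3544, 4205, 4404.
Circular molecule, 4 cuts → 4 fragments:
  3544 − 3324 = 220 bp
  4205 − 3544 = 661 bp
  4404 − 4205 = 199 bp
  wrap: 4886 − 4404 + 3324 = 3806 bp
Sorted largest to smallest: 3806, 661, 220, 199 bp.

3806, 661, 220, 199 bp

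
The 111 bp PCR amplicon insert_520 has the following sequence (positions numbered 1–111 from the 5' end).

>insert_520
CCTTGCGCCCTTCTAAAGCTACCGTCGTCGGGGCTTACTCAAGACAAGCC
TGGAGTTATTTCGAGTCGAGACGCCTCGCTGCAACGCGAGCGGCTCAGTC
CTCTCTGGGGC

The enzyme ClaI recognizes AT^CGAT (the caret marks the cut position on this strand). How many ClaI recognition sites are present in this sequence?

0

No occurrence of ATCGAT is present in the sequence.
ClaI does not cut: 0 sites.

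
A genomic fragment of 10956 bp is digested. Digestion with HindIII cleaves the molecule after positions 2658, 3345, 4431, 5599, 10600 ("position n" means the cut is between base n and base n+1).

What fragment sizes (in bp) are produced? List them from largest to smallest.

Linear molecule, 5 cuts → 6 fragments:
  2658 − 0 = 2658 bp
  3345 − 2658 = 687 bp
  4431 − 3345 = 1086 bp
  5599 − 4431 = 1168 bp
  10600 − 5599 = 5001 bp
  10956 − 10600 = 356 bp
Sorted largest to smallest: 5001, 2658, 1168, 1086, 687, 356 bp.

5001, 2658, 1168, 1086, 687, 356 bp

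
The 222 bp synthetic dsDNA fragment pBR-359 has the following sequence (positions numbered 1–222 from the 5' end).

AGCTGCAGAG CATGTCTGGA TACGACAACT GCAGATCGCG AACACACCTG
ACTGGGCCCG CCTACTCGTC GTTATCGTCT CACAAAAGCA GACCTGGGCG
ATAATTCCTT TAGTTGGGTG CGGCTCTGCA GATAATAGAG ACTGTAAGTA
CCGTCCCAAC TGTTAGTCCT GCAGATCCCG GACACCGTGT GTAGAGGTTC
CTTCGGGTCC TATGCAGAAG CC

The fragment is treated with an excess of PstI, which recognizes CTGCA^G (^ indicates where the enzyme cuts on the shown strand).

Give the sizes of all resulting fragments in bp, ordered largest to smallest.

97, 49, 43, 26, 7 bp

PstI sites (CTGCAG) start at positions 3, 29, 126, 169.
PstI cuts after base 5 of each site (before the last base), so after positions 7, 33, 130, 173.
Linear molecule, 4 cuts → 5 fragments:
  1–7 → 7 bp
  8–33 → 26 bp
  34–130 → 97 bp
  131–173 → 43 bp
  174–222 → 49 bp
Sorted largest to smallest: 97, 49, 43, 26, 7 bp.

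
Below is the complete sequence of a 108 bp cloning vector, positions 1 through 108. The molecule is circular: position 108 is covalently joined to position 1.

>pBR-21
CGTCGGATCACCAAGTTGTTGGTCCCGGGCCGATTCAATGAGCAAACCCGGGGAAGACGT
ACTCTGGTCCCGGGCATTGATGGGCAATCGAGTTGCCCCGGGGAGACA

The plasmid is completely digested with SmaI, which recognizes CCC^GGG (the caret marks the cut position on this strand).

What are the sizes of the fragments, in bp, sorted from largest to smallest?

35, 28, 23, 22 bp

SmaI sites (CCCGGG) start at positions 24, 47, 69, 97.
SmaI cuts after base 3 of each site, so after positions 26, 49, 71, 99.
Circular molecule, 4 cuts → 4 fragments:
  27–49 → 23 bp
  50–71 → 22 bp
  72–99 → 28 bp
  100–108 then 1–26 → 9 + 26 = 35 bp
Sorted largest to smallest: 35, 28, 23, 22 bp.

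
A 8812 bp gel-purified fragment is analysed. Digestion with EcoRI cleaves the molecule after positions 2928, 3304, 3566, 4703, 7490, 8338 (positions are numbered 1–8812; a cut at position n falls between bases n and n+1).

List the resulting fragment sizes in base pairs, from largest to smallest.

Linear molecule, 6 cuts → 7 fragments:
  2928 − 0 = 2928 bp
  3304 − 2928 = 376 bp
  3566 − 3304 = 262 bp
  4703 − 3566 = 1137 bp
  7490 − 4703 = 2787 bp
  8338 − 7490 = 848 bp
  8812 − 8338 = 474 bp
Sorted largest to smallest: 2928, 2787, 1137, 848, 474, 376, 262 bp.

2928, 2787, 1137, 848, 474, 376, 262 bp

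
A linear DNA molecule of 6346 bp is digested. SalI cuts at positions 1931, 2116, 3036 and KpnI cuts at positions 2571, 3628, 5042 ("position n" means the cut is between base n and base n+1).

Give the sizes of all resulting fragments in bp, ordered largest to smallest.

Combined cut positions (sorted): 1931, 2116, 2571, 3036, 3628, 5042.
Linear molecule, 6 cuts → 7 fragments:
  1931 − 0 = 1931 bp
  2116 − 1931 = 185 bp
  2571 − 2116 = 455 bp
  3036 − 2571 = 465 bp
  3628 − 3036 = 592 bp
  5042 − 3628 = 1414 bp
  6346 − 5042 = 1304 bp
Sorted largest to smallest: 1931, 1414, 1304, 592, 465, 455, 185 bp.

1931, 1414, 1304, 592, 465, 455, 185 bp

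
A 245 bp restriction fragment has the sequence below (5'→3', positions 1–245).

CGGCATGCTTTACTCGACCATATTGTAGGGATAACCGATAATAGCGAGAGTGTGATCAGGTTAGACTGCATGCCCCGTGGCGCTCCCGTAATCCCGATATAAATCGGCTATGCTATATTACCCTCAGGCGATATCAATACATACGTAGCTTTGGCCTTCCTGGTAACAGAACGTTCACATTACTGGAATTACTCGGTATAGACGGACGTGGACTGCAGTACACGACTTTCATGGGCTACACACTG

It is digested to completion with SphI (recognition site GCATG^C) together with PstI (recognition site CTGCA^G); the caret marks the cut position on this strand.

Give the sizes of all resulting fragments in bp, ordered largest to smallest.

145, 65, 28, 7 bp

SphI sites (GCATGC) start at positions 3, 68.
SphI cuts after base 5 of each site (before the last base), so after positions 7, 72.
The PstI site (CTGCAG) starts at position 213.
PstI cuts after base 5 of each site (before the last base), so after position 217.
Combined cut positions: 7, 72, 217.
Linear molecule, 3 cuts → 4 fragments:
  1–7 → 7 bp
  8–72 → 65 bp
  73–217 → 145 bp
  218–245 → 28 bp
Sorted largest to smallest: 145, 65, 28, 7 bp.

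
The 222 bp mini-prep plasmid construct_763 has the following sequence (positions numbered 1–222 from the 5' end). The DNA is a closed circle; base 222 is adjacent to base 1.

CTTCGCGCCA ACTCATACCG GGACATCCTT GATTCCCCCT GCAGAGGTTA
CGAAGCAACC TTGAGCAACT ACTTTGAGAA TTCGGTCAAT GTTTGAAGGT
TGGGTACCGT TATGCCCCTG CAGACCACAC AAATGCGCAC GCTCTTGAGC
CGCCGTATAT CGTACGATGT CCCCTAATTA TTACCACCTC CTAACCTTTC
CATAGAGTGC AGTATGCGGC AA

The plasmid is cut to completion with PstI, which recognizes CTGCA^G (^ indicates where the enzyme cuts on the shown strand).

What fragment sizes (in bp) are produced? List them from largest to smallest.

143, 79 bp

PstI sites (CTGCAG) start at positions 39, 118.
PstI cuts after base 5 of each site (before the last base), so after positions 43, 122.
Circular molecule, 2 cuts → 2 fragments:
  44–122 → 79 bp
  123–222 then 1–43 → 100 + 43 = 143 bp
Sorted largest to smallest: 143, 79 bp.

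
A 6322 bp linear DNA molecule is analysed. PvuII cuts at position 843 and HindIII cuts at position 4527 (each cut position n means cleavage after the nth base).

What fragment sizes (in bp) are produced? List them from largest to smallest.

3684, 1795, 843 bp

Combined cut positions (sorted): 843, 4527.
Linear molecule, 2 cuts → 3 fragments:
  843 − 0 = 843 bp
  4527 − 843 = 3684 bp
  6322 − 4527 = 1795 bp
Sorted largest to smallest: 3684, 1795, 843 bp.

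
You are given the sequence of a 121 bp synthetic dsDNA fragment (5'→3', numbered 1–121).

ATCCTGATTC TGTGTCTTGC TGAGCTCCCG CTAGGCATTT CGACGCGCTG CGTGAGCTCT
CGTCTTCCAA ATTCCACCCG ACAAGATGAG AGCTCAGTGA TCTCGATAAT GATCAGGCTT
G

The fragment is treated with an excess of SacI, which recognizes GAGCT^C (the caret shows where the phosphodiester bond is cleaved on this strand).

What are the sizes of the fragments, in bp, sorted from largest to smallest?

36, 32, 27, 26 bp

SacI sites (GAGCTC) start at positions 22, 54, 90.
SacI cuts after base 5 of each site (before the last base), so after positions 26, 58, 94.
Linear molecule, 3 cuts → 4 fragments:
  1–26 → 26 bp
  27–58 → 32 bp
  59–94 → 36 bp
  95–121 → 27 bp
Sorted largest to smallest: 36, 32, 27, 26 bp.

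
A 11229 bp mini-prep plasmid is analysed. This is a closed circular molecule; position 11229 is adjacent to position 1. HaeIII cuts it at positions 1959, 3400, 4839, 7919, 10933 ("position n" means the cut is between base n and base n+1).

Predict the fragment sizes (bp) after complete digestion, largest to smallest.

Circular molecule, 5 cuts → 5 fragments:
  3400 − 1959 = 1441 bp
  4839 − 3400 = 1439 bp
  7919 − 4839 = 3080 bp
  10933 − 7919 = 3014 bp
  wrap: 11229 − 10933 + 1959 = 2255 bp
Sorted largest to smallest: 3080, 3014, 2255, 1441, 1439 bp.

3080, 3014, 2255, 1441, 1439 bp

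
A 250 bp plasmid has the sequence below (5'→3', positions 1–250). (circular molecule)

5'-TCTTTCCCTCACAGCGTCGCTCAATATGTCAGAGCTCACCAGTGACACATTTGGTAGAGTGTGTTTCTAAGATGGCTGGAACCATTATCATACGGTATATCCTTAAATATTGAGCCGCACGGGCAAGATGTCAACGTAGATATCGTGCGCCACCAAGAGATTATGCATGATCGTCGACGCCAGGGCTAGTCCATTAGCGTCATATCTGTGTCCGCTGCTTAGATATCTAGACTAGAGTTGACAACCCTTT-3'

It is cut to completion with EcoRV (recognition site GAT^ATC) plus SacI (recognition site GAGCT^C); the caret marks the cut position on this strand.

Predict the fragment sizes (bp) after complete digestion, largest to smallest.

EcoRV sites (GATATC) start at positions 139, 222.
EcoRV cuts after base 3 of each site, so after positions 141, 224.
The SacI site (GAGCTC) starts at position 32.
SacI cuts after base 5 of each site (before the last base), so after position 36.
Combined cut positions: 36, 141, 224.
Circular molecule, 3 cuts → 3 fragments:
  37–141 → 105 bp
  142–224 → 83 bp
  225–250 then 1–36 → 26 + 36 = 62 bp
Sorted largest to smallest: 105, 83, 62 bp.

105, 83, 62 bp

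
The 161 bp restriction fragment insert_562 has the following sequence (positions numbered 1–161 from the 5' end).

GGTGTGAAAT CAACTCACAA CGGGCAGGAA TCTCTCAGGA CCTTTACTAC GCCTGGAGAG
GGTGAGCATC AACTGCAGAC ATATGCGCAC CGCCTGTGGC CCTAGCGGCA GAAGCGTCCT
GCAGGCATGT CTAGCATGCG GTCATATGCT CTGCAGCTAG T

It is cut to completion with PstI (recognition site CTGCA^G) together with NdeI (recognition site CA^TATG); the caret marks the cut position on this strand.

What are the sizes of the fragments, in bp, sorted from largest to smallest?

77, 42, 21, 11, 6, 4 bp

PstI sites (CTGCAG) start at positions 73, 119, 151.
PstI cuts after base 5 of each site (before the last base), so after positions 77, 123, 155.
NdeI sites (CATATG) start at positions 80, 143.
NdeI cuts after base 2 of each site, so after positions 81, 144.
Combined cut positions: 77, 81, 123, 144, 155.
Linear molecule, 5 cuts → 6 fragments:
  1–77 → 77 bp
  78–81 → 4 bp
  82–123 → 42 bp
  124–144 → 21 bp
  145–155 → 11 bp
  156–161 → 6 bp
Sorted largest to smallest: 77, 42, 21, 11, 6, 4 bp.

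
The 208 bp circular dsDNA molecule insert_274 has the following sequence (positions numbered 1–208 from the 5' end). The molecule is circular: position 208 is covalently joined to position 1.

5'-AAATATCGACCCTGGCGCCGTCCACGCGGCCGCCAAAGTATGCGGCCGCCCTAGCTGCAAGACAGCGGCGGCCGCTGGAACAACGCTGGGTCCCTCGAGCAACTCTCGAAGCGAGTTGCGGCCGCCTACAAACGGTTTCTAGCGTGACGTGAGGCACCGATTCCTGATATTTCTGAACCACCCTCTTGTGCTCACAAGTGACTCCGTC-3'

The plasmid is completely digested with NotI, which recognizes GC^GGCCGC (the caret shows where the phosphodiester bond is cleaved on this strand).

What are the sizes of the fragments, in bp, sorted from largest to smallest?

NotI sites (GCGGCCGC) start at positions 26, 42, 68, 118.
NotI cuts after base 2 of each site, so after positions 27, 43, 69, 119.
Circular molecule, 4 cuts → 4 fragments:
  28–43 → 16 bp
  44–69 → 26 bp
  70–119 → 50 bp
  120–208 then 1–27 → 89 + 27 = 116 bp
Sorted largest to smallest: 116, 50, 26, 16 bp.

116, 50, 26, 16 bp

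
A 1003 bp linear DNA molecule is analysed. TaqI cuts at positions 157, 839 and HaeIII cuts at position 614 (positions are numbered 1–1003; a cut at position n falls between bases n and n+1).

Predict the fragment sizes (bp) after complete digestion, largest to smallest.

457, 225, 164, 157 bp

Combined cut positions (sorted): 157, 614, 839.
Linear molecule, 3 cuts → 4 fragments:
  157 − 0 = 157 bp
  614 − 157 = 457 bp
  839 − 614 = 225 bp
  1003 − 839 = 164 bp
Sorted largest to smallest: 457, 225, 164, 157 bp.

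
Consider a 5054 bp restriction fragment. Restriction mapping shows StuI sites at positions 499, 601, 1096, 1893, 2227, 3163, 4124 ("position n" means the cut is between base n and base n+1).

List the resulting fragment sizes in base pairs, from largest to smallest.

Linear molecule, 7 cuts → 8 fragments:
  499 − 0 = 499 bp
  601 − 499 = 102 bp
  1096 − 601 = 495 bp
  1893 − 1096 = 797 bp
  2227 − 1893 = 334 bp
  3163 − 2227 = 936 bp
  4124 − 3163 = 961 bp
  5054 − 4124 = 930 bp
Sorted largest to smallest: 961, 936, 930, 797, 499, 495, 334, 102 bp.

961, 936, 930, 797, 499, 495, 334, 102 bp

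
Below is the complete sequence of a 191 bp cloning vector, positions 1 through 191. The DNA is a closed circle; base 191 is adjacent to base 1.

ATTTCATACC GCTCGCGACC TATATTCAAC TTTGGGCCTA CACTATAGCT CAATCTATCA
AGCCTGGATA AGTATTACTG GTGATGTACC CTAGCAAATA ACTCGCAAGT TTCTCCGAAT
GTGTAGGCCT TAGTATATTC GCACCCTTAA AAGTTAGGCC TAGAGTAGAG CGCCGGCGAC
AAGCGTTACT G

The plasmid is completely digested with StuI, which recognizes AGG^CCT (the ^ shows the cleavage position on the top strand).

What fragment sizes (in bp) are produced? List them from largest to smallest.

StuI sites (AGGCCT) start at positions 125, 156.
StuI cuts after base 3 of each site, so after positions 127, 158.
Circular molecule, 2 cuts → 2 fragments:
  128–158 → 31 bp
  159–191 then 1–127 → 33 + 127 = 160 bp
Sorted largest to smallest: 160, 31 bp.

160, 31 bp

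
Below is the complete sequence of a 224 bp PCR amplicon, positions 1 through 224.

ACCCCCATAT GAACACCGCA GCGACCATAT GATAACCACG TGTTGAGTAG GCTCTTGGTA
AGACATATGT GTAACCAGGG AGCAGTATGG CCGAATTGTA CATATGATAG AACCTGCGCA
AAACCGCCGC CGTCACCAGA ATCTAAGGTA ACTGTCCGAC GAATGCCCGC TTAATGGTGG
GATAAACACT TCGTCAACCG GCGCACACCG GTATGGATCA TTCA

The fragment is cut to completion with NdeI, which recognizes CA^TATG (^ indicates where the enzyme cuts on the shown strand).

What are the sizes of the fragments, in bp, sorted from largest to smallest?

NdeI sites (CATATG) start at positions 6, 26, 64, 101.
NdeI cuts after base 2 of each site, so after positions 7, 27, 65, 102.
Linear molecule, 4 cuts → 5 fragments:
  1–7 → 7 bp
  8–27 → 20 bp
  28–65 → 38 bp
  66–102 → 37 bp
  103–224 → 122 bp
Sorted largest to smallest: 122, 38, 37, 20, 7 bp.

122, 38, 37, 20, 7 bp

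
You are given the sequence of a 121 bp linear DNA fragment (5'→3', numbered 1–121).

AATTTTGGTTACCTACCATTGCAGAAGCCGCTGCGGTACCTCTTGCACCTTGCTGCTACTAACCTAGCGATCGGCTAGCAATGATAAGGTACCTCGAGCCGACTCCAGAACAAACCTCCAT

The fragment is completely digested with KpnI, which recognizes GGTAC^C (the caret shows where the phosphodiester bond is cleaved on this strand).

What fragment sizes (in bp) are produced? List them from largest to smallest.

53, 39, 29 bp

KpnI sites (GGTACC) start at positions 35, 88.
KpnI cuts after base 5 of each site (before the last base), so after positions 39, 92.
Linear molecule, 2 cuts → 3 fragments:
  1–39 → 39 bp
  40–92 → 53 bp
  93–121 → 29 bp
Sorted largest to smallest: 53, 39, 29 bp.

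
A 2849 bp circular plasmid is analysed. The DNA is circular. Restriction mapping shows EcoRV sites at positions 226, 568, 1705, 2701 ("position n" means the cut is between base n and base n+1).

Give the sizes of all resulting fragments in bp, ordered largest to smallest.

Circular molecule, 4 cuts → 4 fragments:
  568 − 226 = 342 bp
  1705 − 568 = 1137 bp
  2701 − 1705 = 996 bp
  wrap: 2849 − 2701 + 226 = 374 bp
Sorted largest to smallest: 1137, 996, 374, 342 bp.

1137, 996, 374, 342 bp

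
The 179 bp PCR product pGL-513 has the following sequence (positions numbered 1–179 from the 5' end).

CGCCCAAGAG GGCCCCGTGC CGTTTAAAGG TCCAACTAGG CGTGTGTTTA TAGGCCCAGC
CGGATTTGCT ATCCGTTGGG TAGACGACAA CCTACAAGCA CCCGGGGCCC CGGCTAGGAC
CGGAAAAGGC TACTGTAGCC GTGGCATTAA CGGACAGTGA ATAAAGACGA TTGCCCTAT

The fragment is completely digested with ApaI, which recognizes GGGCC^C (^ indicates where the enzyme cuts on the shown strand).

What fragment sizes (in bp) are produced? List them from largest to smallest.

95, 70, 14 bp

ApaI sites (GGGCCC) start at positions 10, 105.
ApaI cuts after base 5 of each site (before the last base), so after positions 14, 109.
Linear molecule, 2 cuts → 3 fragments:
  1–14 → 14 bp
  15–109 → 95 bp
  110–179 → 70 bp
Sorted largest to smallest: 95, 70, 14 bp.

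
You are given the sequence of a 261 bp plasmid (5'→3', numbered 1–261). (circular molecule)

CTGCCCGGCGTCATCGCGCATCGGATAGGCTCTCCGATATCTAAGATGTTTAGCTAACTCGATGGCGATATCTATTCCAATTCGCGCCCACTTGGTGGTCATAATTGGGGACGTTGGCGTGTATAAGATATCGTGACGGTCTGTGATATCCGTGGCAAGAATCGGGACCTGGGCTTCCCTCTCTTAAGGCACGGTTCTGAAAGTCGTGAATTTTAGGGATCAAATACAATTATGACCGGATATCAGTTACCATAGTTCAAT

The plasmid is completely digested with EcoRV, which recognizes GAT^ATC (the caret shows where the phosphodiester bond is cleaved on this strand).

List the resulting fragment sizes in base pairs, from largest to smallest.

EcoRV sites (GATATC) start at positions 36, 67, 127, 145, 239.
EcoRV cuts after base 3 of each site, so after positions 38, 69, 129, 147, 241.
Circular molecule, 5 cuts → 5 fragments:
  39–69 → 31 bp
  70–129 → 60 bp
  130–147 → 18 bp
  148–241 → 94 bp
  242–261 then 1–38 → 20 + 38 = 58 bp
Sorted largest to smallest: 94, 60, 58, 31, 18 bp.

94, 60, 58, 31, 18 bp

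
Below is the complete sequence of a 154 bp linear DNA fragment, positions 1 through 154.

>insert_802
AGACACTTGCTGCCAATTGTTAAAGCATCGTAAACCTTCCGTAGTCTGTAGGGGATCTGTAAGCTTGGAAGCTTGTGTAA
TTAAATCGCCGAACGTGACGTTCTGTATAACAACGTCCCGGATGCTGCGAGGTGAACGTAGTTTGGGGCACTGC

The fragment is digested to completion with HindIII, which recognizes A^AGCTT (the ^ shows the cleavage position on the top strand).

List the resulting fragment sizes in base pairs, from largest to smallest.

HindIII sites (AAGCTT) start at positions 61, 69.
HindIII cuts after the first base of each site, so after positions 61, 69.
Linear molecule, 2 cuts → 3 fragments:
  1–61 → 61 bp
  62–69 → 8 bp
  70–154 → 85 bp
Sorted largest to smallest: 85, 61, 8 bp.

85, 61, 8 bp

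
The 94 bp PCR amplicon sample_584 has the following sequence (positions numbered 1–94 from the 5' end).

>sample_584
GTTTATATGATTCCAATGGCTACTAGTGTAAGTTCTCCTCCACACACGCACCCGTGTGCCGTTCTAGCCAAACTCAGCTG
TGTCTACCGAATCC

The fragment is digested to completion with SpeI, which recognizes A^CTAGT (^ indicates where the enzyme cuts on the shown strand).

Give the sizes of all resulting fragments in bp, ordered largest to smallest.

The SpeI site (ACTAGT) starts at position 22.
SpeI cuts after the first base of each site, so after position 22.
Linear molecule, 1 cut → 2 fragments:
  1–22 → 22 bp
  23–94 → 72 bp
Sorted largest to smallest: 72, 22 bp.

72, 22 bp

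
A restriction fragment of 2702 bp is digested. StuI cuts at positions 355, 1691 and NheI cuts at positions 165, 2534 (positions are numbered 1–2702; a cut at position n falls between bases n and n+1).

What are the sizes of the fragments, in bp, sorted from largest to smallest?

Combined cut positions (sorted): 165, 355, 1691, 2534.
Linear molecule, 4 cuts → 5 fragments:
  165 − 0 = 165 bp
  355 − 165 = 190 bp
  1691 − 355 = 1336 bp
  2534 − 1691 = 843 bp
  2702 − 2534 = 168 bp
Sorted largest to smallest: 1336, 843, 190, 168, 165 bp.

1336, 843, 190, 168, 165 bp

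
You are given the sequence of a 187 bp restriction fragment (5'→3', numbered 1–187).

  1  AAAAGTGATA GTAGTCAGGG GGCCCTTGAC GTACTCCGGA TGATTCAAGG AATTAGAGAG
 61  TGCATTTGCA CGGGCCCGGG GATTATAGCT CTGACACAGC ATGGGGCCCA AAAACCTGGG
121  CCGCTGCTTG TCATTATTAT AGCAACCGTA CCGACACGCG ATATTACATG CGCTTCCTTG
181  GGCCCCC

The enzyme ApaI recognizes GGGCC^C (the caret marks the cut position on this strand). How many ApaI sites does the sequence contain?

GGGCCC occurs starting at positions 20, 72, 104, 180.
ApaI cuts at 4 sites.

4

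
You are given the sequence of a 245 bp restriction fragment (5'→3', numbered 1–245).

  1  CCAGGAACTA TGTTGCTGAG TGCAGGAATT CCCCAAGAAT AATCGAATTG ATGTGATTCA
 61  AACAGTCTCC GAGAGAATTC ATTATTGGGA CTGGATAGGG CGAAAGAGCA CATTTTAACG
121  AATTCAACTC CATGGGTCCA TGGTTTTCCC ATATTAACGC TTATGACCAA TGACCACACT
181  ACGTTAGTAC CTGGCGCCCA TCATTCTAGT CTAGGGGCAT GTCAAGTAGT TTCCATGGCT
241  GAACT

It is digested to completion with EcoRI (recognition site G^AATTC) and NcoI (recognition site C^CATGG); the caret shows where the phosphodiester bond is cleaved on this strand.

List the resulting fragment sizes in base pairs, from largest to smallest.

95, 49, 45, 26, 12, 10, 8 bp

EcoRI sites (GAATTC) start at positions 26, 75, 120.
EcoRI cuts after the first base of each site, so after positions 26, 75, 120.
NcoI sites (CCATGG) start at positions 130, 138, 233.
NcoI cuts after the first base of each site, so after positions 130, 138, 233.
Combined cut positions: 26, 75, 120, 130, 138, 233.
Linear molecule, 6 cuts → 7 fragments:
  1–26 → 26 bp
  27–75 → 49 bp
  76–120 → 45 bp
  121–130 → 10 bp
  131–138 → 8 bp
  139–233 → 95 bp
  234–245 → 12 bp
Sorted largest to smallest: 95, 49, 45, 26, 12, 10, 8 bp.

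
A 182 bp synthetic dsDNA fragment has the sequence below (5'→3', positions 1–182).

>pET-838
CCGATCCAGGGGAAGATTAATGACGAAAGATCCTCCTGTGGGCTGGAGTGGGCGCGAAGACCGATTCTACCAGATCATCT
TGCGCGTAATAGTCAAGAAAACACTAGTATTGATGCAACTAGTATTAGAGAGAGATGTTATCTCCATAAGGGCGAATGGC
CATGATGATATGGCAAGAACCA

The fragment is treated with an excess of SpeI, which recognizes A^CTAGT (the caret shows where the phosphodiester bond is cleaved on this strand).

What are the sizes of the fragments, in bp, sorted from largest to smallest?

SpeI sites (ACTAGT) start at positions 103, 118.
SpeI cuts after the first base of each site, so after positions 103, 118.
Linear molecule, 2 cuts → 3 fragments:
  1–103 → 103 bp
  104–118 → 15 bp
  119–182 → 64 bp
Sorted largest to smallest: 103, 64, 15 bp.

103, 64, 15 bp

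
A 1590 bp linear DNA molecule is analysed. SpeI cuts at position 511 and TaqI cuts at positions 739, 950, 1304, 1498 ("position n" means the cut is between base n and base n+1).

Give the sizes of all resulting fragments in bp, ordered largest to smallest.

511, 354, 228, 211, 194, 92 bp

Combined cut positions (sorted): 511, 739, 950, 1304, 1498.
Linear molecule, 5 cuts → 6 fragments:
  511 − 0 = 511 bp
  739 − 511 = 228 bp
  950 − 739 = 211 bp
  1304 − 950 = 354 bp
  1498 − 1304 = 194 bp
  1590 − 1498 = 92 bp
Sorted largest to smallest: 511, 354, 228, 211, 194, 92 bp.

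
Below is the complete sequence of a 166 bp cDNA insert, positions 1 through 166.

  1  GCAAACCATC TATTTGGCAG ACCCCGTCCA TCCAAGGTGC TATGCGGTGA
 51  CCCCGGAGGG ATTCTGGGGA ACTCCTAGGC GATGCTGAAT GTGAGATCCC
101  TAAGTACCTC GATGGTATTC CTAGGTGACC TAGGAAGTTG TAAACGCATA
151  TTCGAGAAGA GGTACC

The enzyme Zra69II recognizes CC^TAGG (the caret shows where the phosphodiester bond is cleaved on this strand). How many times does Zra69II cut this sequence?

3

CCTAGG occurs starting at positions 74, 120, 129.
Zra69II cuts at 3 sites.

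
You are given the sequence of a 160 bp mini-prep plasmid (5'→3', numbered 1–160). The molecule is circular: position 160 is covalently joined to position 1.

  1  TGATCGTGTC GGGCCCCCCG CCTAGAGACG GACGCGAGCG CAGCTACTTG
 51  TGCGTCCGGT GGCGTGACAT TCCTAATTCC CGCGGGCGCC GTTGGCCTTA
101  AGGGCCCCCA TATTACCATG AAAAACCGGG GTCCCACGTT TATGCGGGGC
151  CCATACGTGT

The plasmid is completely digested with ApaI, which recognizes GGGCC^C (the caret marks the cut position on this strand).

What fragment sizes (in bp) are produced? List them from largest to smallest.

ApaI sites (GGGCCC) start at positions 11, 102, 147.
ApaI cuts after base 5 of each site (before the last base), so after positions 15, 106, 151.
Circular molecule, 3 cuts → 3 fragments:
  16–106 → 91 bp
  107–151 → 45 bp
  152–160 then 1–15 → 9 + 15 = 24 bp
Sorted largest to smallest: 91, 45, 24 bp.

91, 45, 24 bp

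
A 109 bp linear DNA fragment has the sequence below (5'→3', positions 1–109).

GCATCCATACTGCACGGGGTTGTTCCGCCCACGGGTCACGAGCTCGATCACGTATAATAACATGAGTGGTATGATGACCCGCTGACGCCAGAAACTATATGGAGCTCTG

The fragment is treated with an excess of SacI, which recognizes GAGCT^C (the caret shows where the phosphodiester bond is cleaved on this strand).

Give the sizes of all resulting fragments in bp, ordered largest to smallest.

62, 44, 3 bp

SacI sites (GAGCTC) start at positions 40, 102.
SacI cuts after base 5 of each site (before the last base), so after positions 44, 106.
Linear molecule, 2 cuts → 3 fragments:
  1–44 → 44 bp
  45–106 → 62 bp
  107–109 → 3 bp
Sorted largest to smallest: 62, 44, 3 bp.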